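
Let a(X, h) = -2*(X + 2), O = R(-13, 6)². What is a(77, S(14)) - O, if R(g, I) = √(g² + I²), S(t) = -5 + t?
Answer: -363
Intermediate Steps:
R(g, I) = √(I² + g²)
O = 205 (O = (√(6² + (-13)²))² = (√(36 + 169))² = (√205)² = 205)
a(X, h) = -4 - 2*X (a(X, h) = -2*(2 + X) = -4 - 2*X)
a(77, S(14)) - O = (-4 - 2*77) - 1*205 = (-4 - 154) - 205 = -158 - 205 = -363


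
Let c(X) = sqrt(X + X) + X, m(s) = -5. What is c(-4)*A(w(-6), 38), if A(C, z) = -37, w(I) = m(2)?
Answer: 148 - 74*I*sqrt(2) ≈ 148.0 - 104.65*I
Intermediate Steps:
w(I) = -5
c(X) = X + sqrt(2)*sqrt(X) (c(X) = sqrt(2*X) + X = sqrt(2)*sqrt(X) + X = X + sqrt(2)*sqrt(X))
c(-4)*A(w(-6), 38) = (-4 + sqrt(2)*sqrt(-4))*(-37) = (-4 + sqrt(2)*(2*I))*(-37) = (-4 + 2*I*sqrt(2))*(-37) = 148 - 74*I*sqrt(2)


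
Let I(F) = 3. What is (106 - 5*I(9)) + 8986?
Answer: 9077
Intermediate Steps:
(106 - 5*I(9)) + 8986 = (106 - 5*3) + 8986 = (106 - 15) + 8986 = 91 + 8986 = 9077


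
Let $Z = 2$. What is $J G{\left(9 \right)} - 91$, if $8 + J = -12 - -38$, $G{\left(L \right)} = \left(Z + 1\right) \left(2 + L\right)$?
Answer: $503$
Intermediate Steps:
$G{\left(L \right)} = 6 + 3 L$ ($G{\left(L \right)} = \left(2 + 1\right) \left(2 + L\right) = 3 \left(2 + L\right) = 6 + 3 L$)
$J = 18$ ($J = -8 - -26 = -8 + \left(-12 + 38\right) = -8 + 26 = 18$)
$J G{\left(9 \right)} - 91 = 18 \left(6 + 3 \cdot 9\right) - 91 = 18 \left(6 + 27\right) - 91 = 18 \cdot 33 - 91 = 594 - 91 = 503$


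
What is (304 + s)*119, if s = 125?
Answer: 51051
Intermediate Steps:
(304 + s)*119 = (304 + 125)*119 = 429*119 = 51051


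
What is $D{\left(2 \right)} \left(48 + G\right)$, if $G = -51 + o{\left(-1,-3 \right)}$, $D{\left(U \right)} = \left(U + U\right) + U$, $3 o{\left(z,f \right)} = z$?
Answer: $-20$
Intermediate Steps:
$o{\left(z,f \right)} = \frac{z}{3}$
$D{\left(U \right)} = 3 U$ ($D{\left(U \right)} = 2 U + U = 3 U$)
$G = - \frac{154}{3}$ ($G = -51 + \frac{1}{3} \left(-1\right) = -51 - \frac{1}{3} = - \frac{154}{3} \approx -51.333$)
$D{\left(2 \right)} \left(48 + G\right) = 3 \cdot 2 \left(48 - \frac{154}{3}\right) = 6 \left(- \frac{10}{3}\right) = -20$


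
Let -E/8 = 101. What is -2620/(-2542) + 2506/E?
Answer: -1063323/513484 ≈ -2.0708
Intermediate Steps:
E = -808 (E = -8*101 = -808)
-2620/(-2542) + 2506/E = -2620/(-2542) + 2506/(-808) = -2620*(-1/2542) + 2506*(-1/808) = 1310/1271 - 1253/404 = -1063323/513484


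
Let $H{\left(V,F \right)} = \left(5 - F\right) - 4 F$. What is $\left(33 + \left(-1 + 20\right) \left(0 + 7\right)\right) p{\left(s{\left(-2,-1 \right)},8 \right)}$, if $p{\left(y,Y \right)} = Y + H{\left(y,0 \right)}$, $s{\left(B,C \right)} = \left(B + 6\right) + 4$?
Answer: $2158$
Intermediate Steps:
$s{\left(B,C \right)} = 10 + B$ ($s{\left(B,C \right)} = \left(6 + B\right) + 4 = 10 + B$)
$H{\left(V,F \right)} = 5 - 5 F$
$p{\left(y,Y \right)} = 5 + Y$ ($p{\left(y,Y \right)} = Y + \left(5 - 0\right) = Y + \left(5 + 0\right) = Y + 5 = 5 + Y$)
$\left(33 + \left(-1 + 20\right) \left(0 + 7\right)\right) p{\left(s{\left(-2,-1 \right)},8 \right)} = \left(33 + \left(-1 + 20\right) \left(0 + 7\right)\right) \left(5 + 8\right) = \left(33 + 19 \cdot 7\right) 13 = \left(33 + 133\right) 13 = 166 \cdot 13 = 2158$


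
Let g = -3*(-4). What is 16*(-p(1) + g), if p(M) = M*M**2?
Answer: 176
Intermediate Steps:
p(M) = M**3
g = 12
16*(-p(1) + g) = 16*(-1*1**3 + 12) = 16*(-1*1 + 12) = 16*(-1 + 12) = 16*11 = 176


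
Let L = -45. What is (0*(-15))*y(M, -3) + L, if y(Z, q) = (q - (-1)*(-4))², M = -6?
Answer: -45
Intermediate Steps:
y(Z, q) = (-4 + q)² (y(Z, q) = (q - 1*4)² = (q - 4)² = (-4 + q)²)
(0*(-15))*y(M, -3) + L = (0*(-15))*(-4 - 3)² - 45 = 0*(-7)² - 45 = 0*49 - 45 = 0 - 45 = -45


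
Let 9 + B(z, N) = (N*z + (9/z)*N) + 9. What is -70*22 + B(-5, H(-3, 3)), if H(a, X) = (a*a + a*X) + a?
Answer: -7598/5 ≈ -1519.6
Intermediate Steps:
H(a, X) = a + a² + X*a (H(a, X) = (a² + X*a) + a = a + a² + X*a)
B(z, N) = N*z + 9*N/z (B(z, N) = -9 + ((N*z + (9/z)*N) + 9) = -9 + ((N*z + 9*N/z) + 9) = -9 + (9 + N*z + 9*N/z) = N*z + 9*N/z)
-70*22 + B(-5, H(-3, 3)) = -70*22 - 3*(1 + 3 - 3)*(9 + (-5)²)/(-5) = -1540 - 3*1*(-⅕)*(9 + 25) = -1540 - 3*(-⅕)*34 = -1540 + 102/5 = -7598/5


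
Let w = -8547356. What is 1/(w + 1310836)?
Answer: -1/7236520 ≈ -1.3819e-7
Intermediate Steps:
1/(w + 1310836) = 1/(-8547356 + 1310836) = 1/(-7236520) = -1/7236520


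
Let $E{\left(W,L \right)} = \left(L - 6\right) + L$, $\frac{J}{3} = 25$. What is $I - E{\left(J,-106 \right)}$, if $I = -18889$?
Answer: $-18671$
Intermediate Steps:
$J = 75$ ($J = 3 \cdot 25 = 75$)
$E{\left(W,L \right)} = -6 + 2 L$ ($E{\left(W,L \right)} = \left(-6 + L\right) + L = -6 + 2 L$)
$I - E{\left(J,-106 \right)} = -18889 - \left(-6 + 2 \left(-106\right)\right) = -18889 - \left(-6 - 212\right) = -18889 - -218 = -18889 + 218 = -18671$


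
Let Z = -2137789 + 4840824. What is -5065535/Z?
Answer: -1013107/540607 ≈ -1.8740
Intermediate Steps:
Z = 2703035
-5065535/Z = -5065535/2703035 = -5065535*1/2703035 = -1013107/540607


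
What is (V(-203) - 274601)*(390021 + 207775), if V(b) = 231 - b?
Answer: -163895935932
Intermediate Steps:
(V(-203) - 274601)*(390021 + 207775) = ((231 - 1*(-203)) - 274601)*(390021 + 207775) = ((231 + 203) - 274601)*597796 = (434 - 274601)*597796 = -274167*597796 = -163895935932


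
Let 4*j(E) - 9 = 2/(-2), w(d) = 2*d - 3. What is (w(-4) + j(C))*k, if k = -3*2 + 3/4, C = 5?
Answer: 189/4 ≈ 47.250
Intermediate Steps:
w(d) = -3 + 2*d
j(E) = 2 (j(E) = 9/4 + (2/(-2))/4 = 9/4 + (2*(-½))/4 = 9/4 + (¼)*(-1) = 9/4 - ¼ = 2)
k = -21/4 (k = -6 + 3*(¼) = -6 + ¾ = -21/4 ≈ -5.2500)
(w(-4) + j(C))*k = ((-3 + 2*(-4)) + 2)*(-21/4) = ((-3 - 8) + 2)*(-21/4) = (-11 + 2)*(-21/4) = -9*(-21/4) = 189/4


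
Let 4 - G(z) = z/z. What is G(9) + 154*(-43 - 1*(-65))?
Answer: 3391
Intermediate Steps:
G(z) = 3 (G(z) = 4 - z/z = 4 - 1*1 = 4 - 1 = 3)
G(9) + 154*(-43 - 1*(-65)) = 3 + 154*(-43 - 1*(-65)) = 3 + 154*(-43 + 65) = 3 + 154*22 = 3 + 3388 = 3391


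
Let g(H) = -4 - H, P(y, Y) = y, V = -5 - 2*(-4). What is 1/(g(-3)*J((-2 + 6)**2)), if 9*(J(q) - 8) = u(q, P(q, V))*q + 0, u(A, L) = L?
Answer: -9/328 ≈ -0.027439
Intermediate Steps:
V = 3 (V = -5 + 8 = 3)
J(q) = 8 + q**2/9 (J(q) = 8 + (q*q + 0)/9 = 8 + (q**2 + 0)/9 = 8 + q**2/9)
1/(g(-3)*J((-2 + 6)**2)) = 1/((-4 - 1*(-3))*(8 + ((-2 + 6)**2)**2/9)) = 1/((-4 + 3)*(8 + (4**2)**2/9)) = 1/(-(8 + (1/9)*16**2)) = 1/(-(8 + (1/9)*256)) = 1/(-(8 + 256/9)) = 1/(-1*328/9) = 1/(-328/9) = -9/328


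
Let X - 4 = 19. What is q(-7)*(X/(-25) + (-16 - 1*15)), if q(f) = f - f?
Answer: 0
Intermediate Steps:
X = 23 (X = 4 + 19 = 23)
q(f) = 0
q(-7)*(X/(-25) + (-16 - 1*15)) = 0*(23/(-25) + (-16 - 1*15)) = 0*(23*(-1/25) + (-16 - 15)) = 0*(-23/25 - 31) = 0*(-798/25) = 0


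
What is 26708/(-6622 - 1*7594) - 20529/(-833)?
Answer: 67398125/2960482 ≈ 22.766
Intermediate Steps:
26708/(-6622 - 1*7594) - 20529/(-833) = 26708/(-6622 - 7594) - 20529*(-1/833) = 26708/(-14216) + 20529/833 = 26708*(-1/14216) + 20529/833 = -6677/3554 + 20529/833 = 67398125/2960482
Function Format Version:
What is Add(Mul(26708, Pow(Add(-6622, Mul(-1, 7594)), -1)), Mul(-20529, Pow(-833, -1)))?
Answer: Rational(67398125, 2960482) ≈ 22.766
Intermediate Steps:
Add(Mul(26708, Pow(Add(-6622, Mul(-1, 7594)), -1)), Mul(-20529, Pow(-833, -1))) = Add(Mul(26708, Pow(Add(-6622, -7594), -1)), Mul(-20529, Rational(-1, 833))) = Add(Mul(26708, Pow(-14216, -1)), Rational(20529, 833)) = Add(Mul(26708, Rational(-1, 14216)), Rational(20529, 833)) = Add(Rational(-6677, 3554), Rational(20529, 833)) = Rational(67398125, 2960482)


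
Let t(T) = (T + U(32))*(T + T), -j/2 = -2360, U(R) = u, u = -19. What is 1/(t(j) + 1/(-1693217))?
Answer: 1693217/75140635824479 ≈ 2.2534e-8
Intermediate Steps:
U(R) = -19
j = 4720 (j = -2*(-2360) = 4720)
t(T) = 2*T*(-19 + T) (t(T) = (T - 19)*(T + T) = (-19 + T)*(2*T) = 2*T*(-19 + T))
1/(t(j) + 1/(-1693217)) = 1/(2*4720*(-19 + 4720) + 1/(-1693217)) = 1/(2*4720*4701 - 1/1693217) = 1/(44377440 - 1/1693217) = 1/(75140635824479/1693217) = 1693217/75140635824479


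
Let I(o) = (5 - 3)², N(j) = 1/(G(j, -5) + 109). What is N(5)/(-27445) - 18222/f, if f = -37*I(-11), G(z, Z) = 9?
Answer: 7376516134/59912435 ≈ 123.12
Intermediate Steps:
N(j) = 1/118 (N(j) = 1/(9 + 109) = 1/118)
I(o) = 4 (I(o) = 2² = 4)
f = -148 (f = -37*4 = -148)
N(5)/(-27445) - 18222/f = (1/118)/(-27445) - 18222/(-148) = (1/118)*(-1/27445) - 18222*(-1/148) = -1/3238510 + 9111/74 = 7376516134/59912435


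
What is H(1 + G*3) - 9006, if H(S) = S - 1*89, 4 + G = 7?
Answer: -9085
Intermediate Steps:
G = 3 (G = -4 + 7 = 3)
H(S) = -89 + S (H(S) = S - 89 = -89 + S)
H(1 + G*3) - 9006 = (-89 + (1 + 3*3)) - 9006 = (-89 + (1 + 9)) - 9006 = (-89 + 10) - 9006 = -79 - 9006 = -9085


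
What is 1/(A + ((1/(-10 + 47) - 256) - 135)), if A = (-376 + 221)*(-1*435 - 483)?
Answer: 37/5250264 ≈ 7.0473e-6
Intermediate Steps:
A = 142290 (A = -155*(-435 - 483) = -155*(-918) = 142290)
1/(A + ((1/(-10 + 47) - 256) - 135)) = 1/(142290 + ((1/(-10 + 47) - 256) - 135)) = 1/(142290 + ((1/37 - 256) - 135)) = 1/(142290 + (-9471/37 - 135)) = 1/(142290 - 14466/37) = 1/(5250264/37) = 37/5250264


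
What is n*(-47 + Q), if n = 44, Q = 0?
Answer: -2068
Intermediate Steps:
n*(-47 + Q) = 44*(-47 + 0) = 44*(-47) = -2068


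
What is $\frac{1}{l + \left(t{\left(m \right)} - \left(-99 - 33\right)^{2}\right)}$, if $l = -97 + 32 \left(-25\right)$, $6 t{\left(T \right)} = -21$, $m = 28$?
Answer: $- \frac{2}{36649} \approx -5.4572 \cdot 10^{-5}$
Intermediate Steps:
$t{\left(T \right)} = - \frac{7}{2}$ ($t{\left(T \right)} = \frac{1}{6} \left(-21\right) = - \frac{7}{2}$)
$l = -897$ ($l = -97 - 800 = -897$)
$\frac{1}{l + \left(t{\left(m \right)} - \left(-99 - 33\right)^{2}\right)} = \frac{1}{-897 - \left(\frac{7}{2} + \left(-99 - 33\right)^{2}\right)} = \frac{1}{-897 - \frac{34855}{2}} = \frac{1}{- \frac{36649}{2}} = - \frac{2}{36649}$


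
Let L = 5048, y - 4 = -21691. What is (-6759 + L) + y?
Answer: -23398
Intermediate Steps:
y = -21687 (y = 4 - 21691 = -21687)
(-6759 + L) + y = (-6759 + 5048) - 21687 = -1711 - 21687 = -23398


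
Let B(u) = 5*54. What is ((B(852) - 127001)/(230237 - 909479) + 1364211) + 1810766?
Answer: 2156577854165/679242 ≈ 3.1750e+6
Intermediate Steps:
B(u) = 270
((B(852) - 127001)/(230237 - 909479) + 1364211) + 1810766 = ((270 - 127001)/(230237 - 909479) + 1364211) + 1810766 = (-126731/(-679242) + 1364211) + 1810766 = (-126731*(-1/679242) + 1364211) + 1810766 = (126731/679242 + 1364211) + 1810766 = 926629534793/679242 + 1810766 = 2156577854165/679242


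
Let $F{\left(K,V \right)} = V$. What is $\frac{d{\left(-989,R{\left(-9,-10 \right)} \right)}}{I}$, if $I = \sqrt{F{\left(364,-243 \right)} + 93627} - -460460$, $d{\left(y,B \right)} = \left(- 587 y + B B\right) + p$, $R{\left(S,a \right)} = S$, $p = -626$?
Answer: $\frac{33383234885}{26502914777} - \frac{869997 \sqrt{2594}}{53005829554} \approx 1.2588$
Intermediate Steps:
$d{\left(y,B \right)} = -626 + B^{2} - 587 y$ ($d{\left(y,B \right)} = \left(- 587 y + B B\right) - 626 = \left(- 587 y + B^{2}\right) - 626 = \left(B^{2} - 587 y\right) - 626 = -626 + B^{2} - 587 y$)
$I = 460460 + 6 \sqrt{2594}$ ($I = \sqrt{-243 + 93627} - -460460 = \sqrt{93384} + 460460 = 6 \sqrt{2594} + 460460 = 460460 + 6 \sqrt{2594} \approx 4.6077 \cdot 10^{5}$)
$\frac{d{\left(-989,R{\left(-9,-10 \right)} \right)}}{I} = \frac{-626 + \left(-9\right)^{2} - -580543}{460460 + 6 \sqrt{2594}} = \frac{-626 + 81 + 580543}{460460 + 6 \sqrt{2594}} = \frac{579998}{460460 + 6 \sqrt{2594}}$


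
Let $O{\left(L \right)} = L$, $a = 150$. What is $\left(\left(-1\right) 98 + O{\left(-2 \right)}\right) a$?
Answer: $-15000$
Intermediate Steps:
$\left(\left(-1\right) 98 + O{\left(-2 \right)}\right) a = \left(\left(-1\right) 98 - 2\right) 150 = \left(-98 - 2\right) 150 = \left(-100\right) 150 = -15000$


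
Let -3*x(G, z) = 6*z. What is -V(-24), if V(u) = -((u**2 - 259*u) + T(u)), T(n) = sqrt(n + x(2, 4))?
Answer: 6792 + 4*I*sqrt(2) ≈ 6792.0 + 5.6569*I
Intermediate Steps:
x(G, z) = -2*z
T(n) = sqrt(-8 + n) (T(n) = sqrt(n - 2*4) = sqrt(n - 8) = sqrt(-8 + n))
V(u) = -u**2 - sqrt(-8 + u) + 259*u (V(u) = -((u**2 - 259*u) + sqrt(-8 + u)) = -(u**2 + sqrt(-8 + u) - 259*u) = -u**2 - sqrt(-8 + u) + 259*u)
-V(-24) = -(-1*(-24)**2 - sqrt(-8 - 24) + 259*(-24)) = -(-1*576 - sqrt(-32) - 6216) = -(-576 - 4*I*sqrt(2) - 6216) = -(-6792 - 4*I*sqrt(2)) = 6792 + 4*I*sqrt(2)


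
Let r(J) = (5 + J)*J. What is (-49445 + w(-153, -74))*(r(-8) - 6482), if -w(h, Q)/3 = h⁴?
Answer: 10616908653904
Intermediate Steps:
w(h, Q) = -3*h⁴
r(J) = J*(5 + J)
(-49445 + w(-153, -74))*(r(-8) - 6482) = (-49445 - 3*(-153)⁴)*(-8*(5 - 8) - 6482) = (-49445 - 3*547981281)*(-8*(-3) - 6482) = (-49445 - 1643943843)*(24 - 6482) = -1643993288*(-6458) = 10616908653904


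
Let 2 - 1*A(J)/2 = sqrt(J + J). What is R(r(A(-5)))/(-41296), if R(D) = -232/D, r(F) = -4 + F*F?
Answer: I/(712*(-7*I + 4*sqrt(10))) ≈ -4.704e-5 + 8.5003e-5*I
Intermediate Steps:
A(J) = 4 - 2*sqrt(2)*sqrt(J) (A(J) = 4 - 2*sqrt(J + J) = 4 - 2*sqrt(2)*sqrt(J))
r(F) = -4 + F**2
R(r(A(-5)))/(-41296) = -232/(-4 + (4 - 2*sqrt(2)*sqrt(-5))**2)/(-41296) = -232/(-4 + (4 - 2*sqrt(2)*I*sqrt(5))**2)*(-1/41296) = -232/(-4 + (4 - 2*I*sqrt(10))**2)*(-1/41296) = 1/(178*(-4 + (4 - 2*I*sqrt(10))**2))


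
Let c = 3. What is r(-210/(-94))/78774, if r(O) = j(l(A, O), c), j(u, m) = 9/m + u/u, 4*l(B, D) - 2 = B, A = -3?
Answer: 2/39387 ≈ 5.0778e-5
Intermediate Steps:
l(B, D) = ½ + B/4
j(u, m) = 1 + 9/m (j(u, m) = 9/m + 1 = 1 + 9/m)
r(O) = 4 (r(O) = (9 + 3)/3 = (⅓)*12 = 4)
r(-210/(-94))/78774 = 4/78774 = 4*(1/78774) = 2/39387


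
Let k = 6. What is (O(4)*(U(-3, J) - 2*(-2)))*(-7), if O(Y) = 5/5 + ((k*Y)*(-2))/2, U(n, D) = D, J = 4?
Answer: 1288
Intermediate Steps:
O(Y) = 1 - 6*Y (O(Y) = 5/5 + ((6*Y)*(-2))/2 = 5*(⅕) - 12*Y*(½) = 1 - 6*Y)
(O(4)*(U(-3, J) - 2*(-2)))*(-7) = ((1 - 6*4)*(4 - 2*(-2)))*(-7) = ((1 - 24)*(4 + 4))*(-7) = -23*8*(-7) = -184*(-7) = 1288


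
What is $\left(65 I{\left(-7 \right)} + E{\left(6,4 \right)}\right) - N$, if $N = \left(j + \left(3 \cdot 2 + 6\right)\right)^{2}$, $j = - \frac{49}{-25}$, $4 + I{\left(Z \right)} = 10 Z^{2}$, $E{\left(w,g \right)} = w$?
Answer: $\frac{19625699}{625} \approx 31401.0$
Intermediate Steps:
$I{\left(Z \right)} = -4 + 10 Z^{2}$
$j = \frac{49}{25}$ ($j = \left(-49\right) \left(- \frac{1}{25}\right) = \frac{49}{25} \approx 1.96$)
$N = \frac{121801}{625}$ ($N = \left(\frac{49}{25} + \left(3 \cdot 2 + 6\right)\right)^{2} = \left(\frac{49}{25} + \left(6 + 6\right)\right)^{2} = \left(\frac{49}{25} + 12\right)^{2} = \left(\frac{349}{25}\right)^{2} = \frac{121801}{625} \approx 194.88$)
$\left(65 I{\left(-7 \right)} + E{\left(6,4 \right)}\right) - N = \left(65 \left(-4 + 10 \left(-7\right)^{2}\right) + 6\right) - \frac{121801}{625} = \left(65 \left(-4 + 10 \cdot 49\right) + 6\right) - \frac{121801}{625} = \left(65 \left(-4 + 490\right) + 6\right) - \frac{121801}{625} = \left(65 \cdot 486 + 6\right) - \frac{121801}{625} = \left(31590 + 6\right) - \frac{121801}{625} = 31596 - \frac{121801}{625} = \frac{19625699}{625}$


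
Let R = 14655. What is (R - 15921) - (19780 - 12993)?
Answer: -8053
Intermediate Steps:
(R - 15921) - (19780 - 12993) = (14655 - 15921) - (19780 - 12993) = -1266 - 1*6787 = -1266 - 6787 = -8053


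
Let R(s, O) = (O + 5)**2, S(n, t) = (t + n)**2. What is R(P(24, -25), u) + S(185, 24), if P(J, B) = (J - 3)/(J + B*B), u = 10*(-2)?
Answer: 43906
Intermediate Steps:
u = -20
S(n, t) = (n + t)**2
P(J, B) = (-3 + J)/(J + B**2)
R(s, O) = (5 + O)**2
R(P(24, -25), u) + S(185, 24) = (5 - 20)**2 + (185 + 24)**2 = (-15)**2 + 209**2 = 225 + 43681 = 43906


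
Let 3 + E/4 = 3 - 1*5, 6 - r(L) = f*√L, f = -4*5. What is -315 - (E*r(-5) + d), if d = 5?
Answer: -200 + 400*I*√5 ≈ -200.0 + 894.43*I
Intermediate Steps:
f = -20
r(L) = 6 + 20*√L (r(L) = 6 - (-20)*√L = 6 + 20*√L)
E = -20 (E = -12 + 4*(3 - 1*5) = -12 + 4*(3 - 5) = -12 + 4*(-2) = -12 - 8 = -20)
-315 - (E*r(-5) + d) = -315 - (-20*(6 + 20*√(-5)) + 5) = -315 - (-20*(6 + 20*(I*√5)) + 5) = -315 - (-20*(6 + 20*I*√5) + 5) = -315 - ((-120 - 400*I*√5) + 5) = -315 - (-115 - 400*I*√5) = -315 + (115 + 400*I*√5) = -200 + 400*I*√5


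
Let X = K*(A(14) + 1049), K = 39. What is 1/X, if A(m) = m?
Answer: 1/41457 ≈ 2.4121e-5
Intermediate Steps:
X = 41457 (X = 39*(14 + 1049) = 39*1063 = 41457)
1/X = 1/41457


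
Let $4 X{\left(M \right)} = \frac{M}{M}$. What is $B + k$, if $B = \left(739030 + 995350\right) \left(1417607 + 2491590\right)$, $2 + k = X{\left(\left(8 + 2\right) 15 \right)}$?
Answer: $\frac{27120132371433}{4} \approx 6.78 \cdot 10^{12}$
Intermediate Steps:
$X{\left(M \right)} = \frac{1}{4}$ ($X{\left(M \right)} = \frac{M \frac{1}{M}}{4} = \frac{1}{4} \cdot 1 = \frac{1}{4}$)
$k = - \frac{7}{4}$ ($k = -2 + \frac{1}{4} = - \frac{7}{4} \approx -1.75$)
$B = 6780033092860$ ($B = 1734380 \cdot 3909197 = 6780033092860$)
$B + k = 6780033092860 - \frac{7}{4} = \frac{27120132371433}{4}$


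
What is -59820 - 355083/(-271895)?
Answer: -16264403817/271895 ≈ -59819.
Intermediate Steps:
-59820 - 355083/(-271895) = -59820 - 355083*(-1/271895) = -59820 + 355083/271895 = -16264403817/271895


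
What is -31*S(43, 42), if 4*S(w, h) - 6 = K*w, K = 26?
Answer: -8711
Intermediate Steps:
S(w, h) = 3/2 + 13*w/2 (S(w, h) = 3/2 + (26*w)/4 = 3/2 + 13*w/2)
-31*S(43, 42) = -31*(3/2 + (13/2)*43) = -31*(3/2 + 559/2) = -31*281 = -8711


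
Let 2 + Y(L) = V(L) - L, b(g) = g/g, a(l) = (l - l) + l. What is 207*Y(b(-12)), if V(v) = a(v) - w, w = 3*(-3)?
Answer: 1449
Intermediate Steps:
w = -9
a(l) = l (a(l) = 0 + l = l)
V(v) = 9 + v (V(v) = v - 1*(-9) = v + 9 = 9 + v)
b(g) = 1
Y(L) = 7 (Y(L) = -2 + ((9 + L) - L) = -2 + 9 = 7)
207*Y(b(-12)) = 207*7 = 1449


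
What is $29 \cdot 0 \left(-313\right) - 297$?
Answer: $-297$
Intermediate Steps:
$29 \cdot 0 \left(-313\right) - 297 = 0 \left(-313\right) - 297 = 0 - 297 = -297$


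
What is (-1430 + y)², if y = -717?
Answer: 4609609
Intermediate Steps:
(-1430 + y)² = (-1430 - 717)² = (-2147)² = 4609609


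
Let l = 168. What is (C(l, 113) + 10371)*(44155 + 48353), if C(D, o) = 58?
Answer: 964765932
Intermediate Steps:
(C(l, 113) + 10371)*(44155 + 48353) = (58 + 10371)*(44155 + 48353) = 10429*92508 = 964765932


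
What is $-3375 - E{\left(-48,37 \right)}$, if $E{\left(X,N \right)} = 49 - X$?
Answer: $-3472$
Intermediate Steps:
$-3375 - E{\left(-48,37 \right)} = -3375 - \left(49 - -48\right) = -3375 - \left(49 + 48\right) = -3375 - 97 = -3472$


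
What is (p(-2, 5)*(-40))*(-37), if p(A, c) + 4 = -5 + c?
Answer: -5920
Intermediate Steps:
p(A, c) = -9 + c (p(A, c) = -4 + (-5 + c) = -9 + c)
(p(-2, 5)*(-40))*(-37) = ((-9 + 5)*(-40))*(-37) = -4*(-40)*(-37) = 160*(-37) = -5920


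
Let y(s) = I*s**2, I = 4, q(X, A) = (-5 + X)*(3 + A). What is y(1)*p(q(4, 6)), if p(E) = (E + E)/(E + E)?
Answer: 4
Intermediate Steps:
y(s) = 4*s**2
p(E) = 1 (p(E) = (2*E)/((2*E)) = (2*E)*(1/(2*E)) = 1)
y(1)*p(q(4, 6)) = (4*1**2)*1 = (4*1)*1 = 4*1 = 4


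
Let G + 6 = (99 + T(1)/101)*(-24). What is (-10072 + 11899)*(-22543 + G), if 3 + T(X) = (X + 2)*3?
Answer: -4599598563/101 ≈ -4.5541e+7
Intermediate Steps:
T(X) = 3 + 3*X (T(X) = -3 + (X + 2)*3 = -3 + (2 + X)*3 = -3 + (6 + 3*X) = 3 + 3*X)
G = -240726/101 (G = -6 + (99 + (3 + 3*1)/101)*(-24) = -6 + (99 + (3 + 3)*(1/101))*(-24) = -6 + (99 + 6*(1/101))*(-24) = -6 + (99 + 6/101)*(-24) = -6 + (10005/101)*(-24) = -6 - 240120/101 = -240726/101 ≈ -2383.4)
(-10072 + 11899)*(-22543 + G) = (-10072 + 11899)*(-22543 - 240726/101) = 1827*(-2517569/101) = -4599598563/101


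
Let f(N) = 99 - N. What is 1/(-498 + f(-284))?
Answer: -1/115 ≈ -0.0086956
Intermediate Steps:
1/(-498 + f(-284)) = 1/(-498 + (99 - 1*(-284))) = 1/(-498 + (99 + 284)) = 1/(-498 + 383) = 1/(-115) = -1/115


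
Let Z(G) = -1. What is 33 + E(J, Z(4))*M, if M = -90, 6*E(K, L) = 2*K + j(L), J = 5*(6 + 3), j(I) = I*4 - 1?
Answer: -1242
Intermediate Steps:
j(I) = -1 + 4*I (j(I) = 4*I - 1 = -1 + 4*I)
J = 45 (J = 5*9 = 45)
E(K, L) = -⅙ + K/3 + 2*L/3 (E(K, L) = (2*K + (-1 + 4*L))/6 = (-1 + 2*K + 4*L)/6 = -⅙ + K/3 + 2*L/3)
33 + E(J, Z(4))*M = 33 + (-⅙ + (⅓)*45 + (⅔)*(-1))*(-90) = 33 + (-⅙ + 15 - ⅔)*(-90) = 33 + (85/6)*(-90) = 33 - 1275 = -1242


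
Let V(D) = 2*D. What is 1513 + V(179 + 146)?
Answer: 2163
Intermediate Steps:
1513 + V(179 + 146) = 1513 + 2*(179 + 146) = 1513 + 2*325 = 1513 + 650 = 2163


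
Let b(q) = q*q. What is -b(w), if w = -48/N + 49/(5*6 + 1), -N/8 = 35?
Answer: -3613801/1177225 ≈ -3.0698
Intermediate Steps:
N = -280 (N = -8*35 = -280)
w = 1901/1085 (w = -48/(-280) + 49/(5*6 + 1) = -48*(-1/280) + 49/(30 + 1) = 6/35 + 49/31 = 1901/1085 ≈ 1.7521)
b(q) = q²
-b(w) = -(1901/1085)² = -1*3613801/1177225 = -3613801/1177225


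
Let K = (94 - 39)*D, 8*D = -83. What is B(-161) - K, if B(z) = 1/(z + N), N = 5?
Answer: 178033/312 ≈ 570.62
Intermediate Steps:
D = -83/8 (D = (1/8)*(-83) = -83/8 ≈ -10.375)
B(z) = 1/(5 + z) (B(z) = 1/(z + 5) = 1/(5 + z))
K = -4565/8 (K = (94 - 39)*(-83/8) = 55*(-83/8) = -4565/8 ≈ -570.63)
B(-161) - K = 1/(5 - 161) - 1*(-4565/8) = 1/(-156) + 4565/8 = -1/156 + 4565/8 = 178033/312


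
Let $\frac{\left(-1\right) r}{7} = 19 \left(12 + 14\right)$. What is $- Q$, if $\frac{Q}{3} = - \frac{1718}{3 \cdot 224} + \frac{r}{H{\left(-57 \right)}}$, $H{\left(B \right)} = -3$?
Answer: $- \frac{386437}{112} \approx -3450.3$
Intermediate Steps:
$r = -3458$ ($r = - 7 \cdot 19 \left(12 + 14\right) = - 7 \cdot 19 \cdot 26 = \left(-7\right) 494 = -3458$)
$Q = \frac{386437}{112}$ ($Q = 3 \left(- \frac{1718}{3 \cdot 224} - \frac{3458}{-3}\right) = 3 \left(- \frac{1718}{672} - - \frac{3458}{3}\right) = 3 \left(\left(-1718\right) \frac{1}{672} + \frac{3458}{3}\right) = 3 \left(- \frac{859}{336} + \frac{3458}{3}\right) = 3 \cdot \frac{386437}{336} = \frac{386437}{112} \approx 3450.3$)
$- Q = \left(-1\right) \frac{386437}{112} = - \frac{386437}{112}$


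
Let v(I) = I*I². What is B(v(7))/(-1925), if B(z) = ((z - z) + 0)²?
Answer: 0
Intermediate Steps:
v(I) = I³
B(z) = 0 (B(z) = (0 + 0)² = 0² = 0)
B(v(7))/(-1925) = 0/(-1925) = 0*(-1/1925) = 0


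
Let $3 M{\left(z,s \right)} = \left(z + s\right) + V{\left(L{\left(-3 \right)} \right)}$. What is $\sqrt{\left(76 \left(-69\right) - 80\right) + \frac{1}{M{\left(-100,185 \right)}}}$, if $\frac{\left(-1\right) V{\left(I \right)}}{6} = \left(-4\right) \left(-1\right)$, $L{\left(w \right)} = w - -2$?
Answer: $\frac{89 i \sqrt{2501}}{61} \approx 72.965 i$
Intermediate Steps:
$L{\left(w \right)} = 2 + w$ ($L{\left(w \right)} = w + 2 = 2 + w$)
$V{\left(I \right)} = -24$ ($V{\left(I \right)} = - 6 \left(\left(-4\right) \left(-1\right)\right) = \left(-6\right) 4 = -24$)
$M{\left(z,s \right)} = -8 + \frac{s}{3} + \frac{z}{3}$ ($M{\left(z,s \right)} = \frac{\left(z + s\right) - 24}{3} = \frac{\left(s + z\right) - 24}{3} = \frac{-24 + s + z}{3} = -8 + \frac{s}{3} + \frac{z}{3}$)
$\sqrt{\left(76 \left(-69\right) - 80\right) + \frac{1}{M{\left(-100,185 \right)}}} = \sqrt{\left(76 \left(-69\right) - 80\right) + \frac{1}{-8 + \frac{1}{3} \cdot 185 + \frac{1}{3} \left(-100\right)}} = \sqrt{\left(-5244 - 80\right) + \frac{1}{-8 + \frac{185}{3} - \frac{100}{3}}} = \sqrt{-5324 + \frac{1}{\frac{61}{3}}} = \sqrt{-5324 + \frac{3}{61}} = \sqrt{- \frac{324761}{61}} = \frac{89 i \sqrt{2501}}{61}$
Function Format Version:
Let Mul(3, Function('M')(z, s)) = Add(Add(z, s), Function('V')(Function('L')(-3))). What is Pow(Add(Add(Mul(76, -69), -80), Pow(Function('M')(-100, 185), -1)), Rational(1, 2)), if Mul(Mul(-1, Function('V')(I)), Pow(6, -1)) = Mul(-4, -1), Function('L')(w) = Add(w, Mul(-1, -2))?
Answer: Mul(Rational(89, 61), I, Pow(2501, Rational(1, 2))) ≈ Mul(72.965, I)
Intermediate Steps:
Function('L')(w) = Add(2, w) (Function('L')(w) = Add(w, 2) = Add(2, w))
Function('V')(I) = -24 (Function('V')(I) = Mul(-6, Mul(-4, -1)) = Mul(-6, 4) = -24)
Function('M')(z, s) = Add(-8, Mul(Rational(1, 3), s), Mul(Rational(1, 3), z)) (Function('M')(z, s) = Mul(Rational(1, 3), Add(Add(z, s), -24)) = Mul(Rational(1, 3), Add(Add(s, z), -24)) = Mul(Rational(1, 3), Add(-24, s, z)) = Add(-8, Mul(Rational(1, 3), s), Mul(Rational(1, 3), z)))
Pow(Add(Add(Mul(76, -69), -80), Pow(Function('M')(-100, 185), -1)), Rational(1, 2)) = Pow(Add(Add(Mul(76, -69), -80), Pow(Add(-8, Mul(Rational(1, 3), 185), Mul(Rational(1, 3), -100)), -1)), Rational(1, 2)) = Pow(Add(Add(-5244, -80), Pow(Add(-8, Rational(185, 3), Rational(-100, 3)), -1)), Rational(1, 2)) = Pow(Add(-5324, Pow(Rational(61, 3), -1)), Rational(1, 2)) = Pow(Add(-5324, Rational(3, 61)), Rational(1, 2)) = Pow(Rational(-324761, 61), Rational(1, 2)) = Mul(Rational(89, 61), I, Pow(2501, Rational(1, 2)))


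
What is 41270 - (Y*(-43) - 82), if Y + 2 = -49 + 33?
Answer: 40578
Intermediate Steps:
Y = -18 (Y = -2 + (-49 + 33) = -2 - 16 = -18)
41270 - (Y*(-43) - 82) = 41270 - (-18*(-43) - 82) = 41270 - (774 - 82) = 41270 - 1*692 = 41270 - 692 = 40578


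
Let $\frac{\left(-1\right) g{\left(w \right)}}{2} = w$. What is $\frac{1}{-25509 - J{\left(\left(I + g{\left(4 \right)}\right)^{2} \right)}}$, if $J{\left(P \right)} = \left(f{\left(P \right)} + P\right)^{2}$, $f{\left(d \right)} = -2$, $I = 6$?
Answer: $- \frac{1}{25513} \approx -3.9196 \cdot 10^{-5}$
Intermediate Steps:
$g{\left(w \right)} = - 2 w$
$J{\left(P \right)} = \left(-2 + P\right)^{2}$
$\frac{1}{-25509 - J{\left(\left(I + g{\left(4 \right)}\right)^{2} \right)}} = \frac{1}{-25509 - \left(-2 + \left(6 - 8\right)^{2}\right)^{2}} = \frac{1}{-25509 - \left(-2 + \left(-2\right)^{2}\right)^{2}} = \frac{1}{-25509 - \left(-2 + 4\right)^{2}} = \frac{1}{-25509 - 2^{2}} = \frac{1}{-25509 - 4} = \frac{1}{-25513} = - \frac{1}{25513}$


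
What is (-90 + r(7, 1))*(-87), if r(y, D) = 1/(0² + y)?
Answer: 54723/7 ≈ 7817.6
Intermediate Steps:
r(y, D) = 1/y (r(y, D) = 1/(0 + y) = 1/y)
(-90 + r(7, 1))*(-87) = (-90 + 1/7)*(-87) = (-90 + ⅐)*(-87) = -629/7*(-87) = 54723/7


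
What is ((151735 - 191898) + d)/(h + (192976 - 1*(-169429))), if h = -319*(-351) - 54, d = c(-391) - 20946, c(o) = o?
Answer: -3075/23716 ≈ -0.12966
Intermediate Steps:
d = -21337 (d = -391 - 20946 = -21337)
h = 111915 (h = 111969 - 54 = 111915)
((151735 - 191898) + d)/(h + (192976 - 1*(-169429))) = ((151735 - 191898) - 21337)/(111915 + (192976 - 1*(-169429))) = (-40163 - 21337)/(111915 + (192976 + 169429)) = -61500/(111915 + 362405) = -61500/474320 = -61500*1/474320 = -3075/23716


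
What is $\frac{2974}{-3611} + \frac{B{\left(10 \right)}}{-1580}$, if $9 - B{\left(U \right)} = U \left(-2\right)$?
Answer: $- \frac{4803639}{5705380} \approx -0.84195$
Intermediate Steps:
$B{\left(U \right)} = 9 + 2 U$ ($B{\left(U \right)} = 9 - U \left(-2\right) = 9 - - 2 U = 9 + 2 U$)
$\frac{2974}{-3611} + \frac{B{\left(10 \right)}}{-1580} = \frac{2974}{-3611} + \frac{9 + 2 \cdot 10}{-1580} = 2974 \left(- \frac{1}{3611}\right) + \left(9 + 20\right) \left(- \frac{1}{1580}\right) = - \frac{2974}{3611} + 29 \left(- \frac{1}{1580}\right) = - \frac{2974}{3611} - \frac{29}{1580} = - \frac{4803639}{5705380}$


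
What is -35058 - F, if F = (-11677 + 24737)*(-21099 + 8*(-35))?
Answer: 279174682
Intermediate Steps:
F = -279209740 (F = 13060*(-21099 - 280) = 13060*(-21379) = -279209740)
-35058 - F = -35058 - 1*(-279209740) = -35058 + 279209740 = 279174682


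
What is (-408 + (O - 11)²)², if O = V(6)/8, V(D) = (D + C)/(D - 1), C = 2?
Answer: 53056656/625 ≈ 84891.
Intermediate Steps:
V(D) = (2 + D)/(-1 + D) (V(D) = (D + 2)/(D - 1) = (2 + D)/(-1 + D))
O = ⅕ (O = ((2 + 6)/(-1 + 6))/8 = (8/5)*(⅛) = ⅕ ≈ 0.20000)
(-408 + (O - 11)²)² = (-408 + (⅕ - 11)²)² = (-408 + (-54/5)²)² = (-408 + 2916/25)² = (-7284/25)² = 53056656/625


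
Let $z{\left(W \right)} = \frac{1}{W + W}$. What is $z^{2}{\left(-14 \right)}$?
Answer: $\frac{1}{784} \approx 0.0012755$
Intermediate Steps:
$z{\left(W \right)} = \frac{1}{2 W}$
$z^{2}{\left(-14 \right)} = \left(\frac{1}{2 \left(-14\right)}\right)^{2} = \left(\frac{1}{2} \left(- \frac{1}{14}\right)\right)^{2} = \left(- \frac{1}{28}\right)^{2} = \frac{1}{784}$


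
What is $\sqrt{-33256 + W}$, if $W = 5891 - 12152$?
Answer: $i \sqrt{39517} \approx 198.79 i$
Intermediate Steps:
$W = -6261$ ($W = 5891 - 12152 = -6261$)
$\sqrt{-33256 + W} = \sqrt{-33256 - 6261} = \sqrt{-39517} = i \sqrt{39517}$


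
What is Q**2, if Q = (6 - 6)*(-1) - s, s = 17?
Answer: 289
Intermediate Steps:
Q = -17 (Q = (6 - 6)*(-1) - 1*17 = 0*(-1) - 17 = 0 - 17 = -17)
Q**2 = (-17)**2 = 289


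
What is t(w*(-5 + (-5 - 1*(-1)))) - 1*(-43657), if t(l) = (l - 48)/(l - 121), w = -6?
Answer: 2925013/67 ≈ 43657.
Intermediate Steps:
t(l) = (-48 + l)/(-121 + l)
t(w*(-5 + (-5 - 1*(-1)))) - 1*(-43657) = (-48 - 6*(-5 + (-5 - 1*(-1))))/(-121 - 6*(-5 + (-5 - 1*(-1)))) - 1*(-43657) = (-48 - 6*(-5 + (-5 + 1)))/(-121 - 6*(-5 + (-5 + 1))) + 43657 = (-48 - 6*(-5 - 4))/(-121 - 6*(-5 - 4)) + 43657 = (-48 - 6*(-9))/(-121 - 6*(-9)) + 43657 = (-48 + 54)/(-121 + 54) + 43657 = 6/(-67) + 43657 = -1/67*6 + 43657 = -6/67 + 43657 = 2925013/67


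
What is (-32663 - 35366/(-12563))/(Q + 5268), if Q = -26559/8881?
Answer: -3643962248543/587427651087 ≈ -6.2033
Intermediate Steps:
Q = -26559/8881 (Q = -26559*1/8881 = -26559/8881 ≈ -2.9905)
(-32663 - 35366/(-12563))/(Q + 5268) = (-32663 - 35366/(-12563))/(-26559/8881 + 5268) = (-32663 - 35366*(-1/12563))/(46758549/8881) = (-32663 + 35366/12563)*(8881/46758549) = -410309903/12563*8881/46758549 = -3643962248543/587427651087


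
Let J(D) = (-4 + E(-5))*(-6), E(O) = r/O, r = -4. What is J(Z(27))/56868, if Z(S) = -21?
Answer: 8/23695 ≈ 0.00033762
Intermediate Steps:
E(O) = -4/O
J(D) = 96/5 (J(D) = (-4 - 4/(-5))*(-6) = (-4 - 4*(-⅕))*(-6) = (-4 + ⅘)*(-6) = -16/5*(-6) = 96/5)
J(Z(27))/56868 = (96/5)/56868 = (96/5)*(1/56868) = 8/23695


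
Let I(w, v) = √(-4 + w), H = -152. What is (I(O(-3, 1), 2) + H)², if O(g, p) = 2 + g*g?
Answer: (152 - √7)² ≈ 22307.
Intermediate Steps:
O(g, p) = 2 + g²
(I(O(-3, 1), 2) + H)² = (√(-4 + (2 + (-3)²)) - 152)² = (√(-4 + (2 + 9)) - 152)² = (√(-4 + 11) - 152)² = (√7 - 152)² = (-152 + √7)²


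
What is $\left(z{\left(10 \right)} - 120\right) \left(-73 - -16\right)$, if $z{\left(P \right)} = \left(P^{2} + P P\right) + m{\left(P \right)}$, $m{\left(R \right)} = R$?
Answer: $-5130$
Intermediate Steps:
$z{\left(P \right)} = P + 2 P^{2}$ ($z{\left(P \right)} = \left(P^{2} + P P\right) + P = \left(P^{2} + P^{2}\right) + P = 2 P^{2} + P = P + 2 P^{2}$)
$\left(z{\left(10 \right)} - 120\right) \left(-73 - -16\right) = \left(10 \left(1 + 2 \cdot 10\right) - 120\right) \left(-73 - -16\right) = \left(10 \left(1 + 20\right) - 120\right) \left(-73 + 16\right) = \left(10 \cdot 21 - 120\right) \left(-57\right) = \left(210 - 120\right) \left(-57\right) = 90 \left(-57\right) = -5130$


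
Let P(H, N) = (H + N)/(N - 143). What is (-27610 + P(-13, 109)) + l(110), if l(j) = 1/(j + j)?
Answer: -103271943/3740 ≈ -27613.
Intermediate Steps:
l(j) = 1/(2*j)
P(H, N) = (H + N)/(-143 + N)
(-27610 + P(-13, 109)) + l(110) = (-27610 + (-13 + 109)/(-143 + 109)) + (½)/110 = (-27610 + 96/(-34)) + (½)*(1/110) = (-27610 - 1/34*96) + 1/220 = (-27610 - 48/17) + 1/220 = -469418/17 + 1/220 = -103271943/3740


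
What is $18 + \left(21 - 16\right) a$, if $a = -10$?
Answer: $-32$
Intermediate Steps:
$18 + \left(21 - 16\right) a = 18 + \left(21 - 16\right) \left(-10\right) = 18 + 5 \left(-10\right) = 18 - 50 = -32$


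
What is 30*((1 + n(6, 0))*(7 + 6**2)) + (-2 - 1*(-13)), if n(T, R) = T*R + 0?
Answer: 1301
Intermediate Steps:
n(T, R) = R*T (n(T, R) = R*T + 0 = R*T)
30*((1 + n(6, 0))*(7 + 6**2)) + (-2 - 1*(-13)) = 30*((1 + 0*6)*(7 + 6**2)) + (-2 - 1*(-13)) = 30*((1 + 0)*(7 + 36)) + (-2 + 13) = 30*(1*43) + 11 = 30*43 + 11 = 1290 + 11 = 1301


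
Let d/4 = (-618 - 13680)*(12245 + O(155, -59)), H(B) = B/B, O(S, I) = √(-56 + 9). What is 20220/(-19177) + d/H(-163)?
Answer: -13429960719300/19177 - 57192*I*√47 ≈ -7.0032e+8 - 3.9209e+5*I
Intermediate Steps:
O(S, I) = I*√47 (O(S, I) = √(-47) = I*√47)
H(B) = 1
d = -700316040 - 57192*I*√47 (d = 4*((-618 - 13680)*(12245 + I*√47)) = 4*(-14298*(12245 + I*√47)) = 4*(-175079010 - 14298*I*√47) = -700316040 - 57192*I*√47 ≈ -7.0032e+8 - 3.9209e+5*I)
20220/(-19177) + d/H(-163) = 20220/(-19177) + (-700316040 - 57192*I*√47)/1 = 20220*(-1/19177) + (-700316040 - 57192*I*√47)*1 = -20220/19177 + (-700316040 - 57192*I*√47) = -13429960719300/19177 - 57192*I*√47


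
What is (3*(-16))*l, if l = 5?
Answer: -240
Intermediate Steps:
(3*(-16))*l = (3*(-16))*5 = -48*5 = -240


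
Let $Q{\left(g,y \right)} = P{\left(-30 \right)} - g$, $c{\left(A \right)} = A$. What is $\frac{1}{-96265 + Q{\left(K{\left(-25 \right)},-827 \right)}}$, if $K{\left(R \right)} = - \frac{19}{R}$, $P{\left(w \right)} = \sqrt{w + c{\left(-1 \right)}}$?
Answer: $- \frac{60166100}{5791935362111} - \frac{625 i \sqrt{31}}{5791935362111} \approx -1.0388 \cdot 10^{-5} - 6.0081 \cdot 10^{-10} i$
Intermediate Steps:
$P{\left(w \right)} = \sqrt{-1 + w}$ ($P{\left(w \right)} = \sqrt{w - 1} = \sqrt{-1 + w}$)
$Q{\left(g,y \right)} = - g + i \sqrt{31}$ ($Q{\left(g,y \right)} = \sqrt{-1 - 30} - g = \sqrt{-31} - g = i \sqrt{31} - g = - g + i \sqrt{31}$)
$\frac{1}{-96265 + Q{\left(K{\left(-25 \right)},-827 \right)}} = \frac{1}{-96265 + \left(- \frac{-19}{-25} + i \sqrt{31}\right)} = \frac{1}{-96265 + \left(- \frac{\left(-19\right) \left(-1\right)}{25} + i \sqrt{31}\right)} = \frac{1}{-96265 + \left(\left(-1\right) \frac{19}{25} + i \sqrt{31}\right)} = \frac{1}{-96265 - \left(\frac{19}{25} - i \sqrt{31}\right)} = \frac{1}{- \frac{2406644}{25} + i \sqrt{31}}$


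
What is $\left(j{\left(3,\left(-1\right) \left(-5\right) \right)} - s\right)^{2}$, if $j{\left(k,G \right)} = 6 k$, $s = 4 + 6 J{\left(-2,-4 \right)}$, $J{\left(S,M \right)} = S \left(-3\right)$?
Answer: $484$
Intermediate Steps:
$J{\left(S,M \right)} = - 3 S$
$s = 40$ ($s = 4 + 6 \left(\left(-3\right) \left(-2\right)\right) = 4 + 6 \cdot 6 = 4 + 36 = 40$)
$\left(j{\left(3,\left(-1\right) \left(-5\right) \right)} - s\right)^{2} = \left(6 \cdot 3 - 40\right)^{2} = \left(18 - 40\right)^{2} = \left(-22\right)^{2} = 484$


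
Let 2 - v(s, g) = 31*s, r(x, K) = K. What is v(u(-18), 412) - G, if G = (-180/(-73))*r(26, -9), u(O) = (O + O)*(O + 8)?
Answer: -812914/73 ≈ -11136.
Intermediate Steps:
u(O) = 2*O*(8 + O) (u(O) = (2*O)*(8 + O) = 2*O*(8 + O))
v(s, g) = 2 - 31*s
G = -1620/73 (G = -180/(-73)*(-9) = -180*(-1/73)*(-9) = (180/73)*(-9) = -1620/73 ≈ -22.192)
v(u(-18), 412) - G = (2 - 62*(-18)*(8 - 18)) - 1*(-1620/73) = (2 - 62*(-18)*(-10)) + 1620/73 = (2 - 31*360) + 1620/73 = (2 - 11160) + 1620/73 = -11158 + 1620/73 = -812914/73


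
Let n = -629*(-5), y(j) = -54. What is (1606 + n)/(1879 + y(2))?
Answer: 4751/1825 ≈ 2.6033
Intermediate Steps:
n = 3145
(1606 + n)/(1879 + y(2)) = (1606 + 3145)/(1879 - 54) = 4751/1825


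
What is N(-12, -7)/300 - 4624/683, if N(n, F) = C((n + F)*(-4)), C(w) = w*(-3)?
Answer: -128577/17075 ≈ -7.5301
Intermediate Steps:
C(w) = -3*w
N(n, F) = 12*F + 12*n (N(n, F) = -3*(n + F)*(-4) = -3*(F + n)*(-4) = -3*(-4*F - 4*n) = 12*F + 12*n)
N(-12, -7)/300 - 4624/683 = (12*(-7) + 12*(-12))/300 - 4624/683 = (-84 - 144)*(1/300) - 4624*1/683 = -228*1/300 - 4624/683 = -19/25 - 4624/683 = -128577/17075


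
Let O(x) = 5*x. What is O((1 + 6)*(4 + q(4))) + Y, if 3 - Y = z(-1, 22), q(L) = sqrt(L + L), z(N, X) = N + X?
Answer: 122 + 70*sqrt(2) ≈ 220.99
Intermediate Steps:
q(L) = sqrt(2)*sqrt(L) (q(L) = sqrt(2*L) = sqrt(2)*sqrt(L))
Y = -18 (Y = 3 - (-1 + 22) = 3 - 1*21 = 3 - 21 = -18)
O((1 + 6)*(4 + q(4))) + Y = 5*((1 + 6)*(4 + sqrt(2)*sqrt(4))) - 18 = 5*(7*(4 + sqrt(2)*2)) - 18 = 5*(7*(4 + 2*sqrt(2))) - 18 = 5*(28 + 14*sqrt(2)) - 18 = (140 + 70*sqrt(2)) - 18 = 122 + 70*sqrt(2)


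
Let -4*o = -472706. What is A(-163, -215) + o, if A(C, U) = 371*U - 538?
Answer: 75747/2 ≈ 37874.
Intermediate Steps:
o = 236353/2 (o = -¼*(-472706) = 236353/2 ≈ 1.1818e+5)
A(C, U) = -538 + 371*U
A(-163, -215) + o = (-538 + 371*(-215)) + 236353/2 = (-538 - 79765) + 236353/2 = -80303 + 236353/2 = 75747/2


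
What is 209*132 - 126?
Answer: 27462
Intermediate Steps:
209*132 - 126 = 27588 - 126 = 27462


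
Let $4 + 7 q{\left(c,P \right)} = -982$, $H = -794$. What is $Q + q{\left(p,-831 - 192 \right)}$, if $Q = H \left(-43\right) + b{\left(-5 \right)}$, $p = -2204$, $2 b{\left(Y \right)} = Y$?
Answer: $\frac{475981}{14} \approx 33999.0$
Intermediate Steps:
$b{\left(Y \right)} = \frac{Y}{2}$
$q{\left(c,P \right)} = - \frac{986}{7}$ ($q{\left(c,P \right)} = - \frac{4}{7} + \frac{1}{7} \left(-982\right) = - \frac{4}{7} - \frac{982}{7} = - \frac{986}{7}$)
$Q = \frac{68279}{2}$ ($Q = \left(-794\right) \left(-43\right) + \frac{1}{2} \left(-5\right) = 34142 - \frac{5}{2} = \frac{68279}{2} \approx 34140.0$)
$Q + q{\left(p,-831 - 192 \right)} = \frac{68279}{2} - \frac{986}{7} = \frac{475981}{14}$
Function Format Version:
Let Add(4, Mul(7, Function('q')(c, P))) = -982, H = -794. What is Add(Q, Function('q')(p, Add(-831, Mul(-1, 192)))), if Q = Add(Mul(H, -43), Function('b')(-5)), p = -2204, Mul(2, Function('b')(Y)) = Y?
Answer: Rational(475981, 14) ≈ 33999.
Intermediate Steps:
Function('b')(Y) = Mul(Rational(1, 2), Y)
Function('q')(c, P) = Rational(-986, 7) (Function('q')(c, P) = Add(Rational(-4, 7), Mul(Rational(1, 7), -982)) = Add(Rational(-4, 7), Rational(-982, 7)) = Rational(-986, 7))
Q = Rational(68279, 2) (Q = Add(Mul(-794, -43), Mul(Rational(1, 2), -5)) = Add(34142, Rational(-5, 2)) = Rational(68279, 2) ≈ 34140.)
Add(Q, Function('q')(p, Add(-831, Mul(-1, 192)))) = Add(Rational(68279, 2), Rational(-986, 7)) = Rational(475981, 14)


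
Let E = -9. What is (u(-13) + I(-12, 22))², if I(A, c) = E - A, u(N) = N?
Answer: 100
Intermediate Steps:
I(A, c) = -9 - A
(u(-13) + I(-12, 22))² = (-13 + (-9 - 1*(-12)))² = (-13 + (-9 + 12))² = (-13 + 3)² = (-10)² = 100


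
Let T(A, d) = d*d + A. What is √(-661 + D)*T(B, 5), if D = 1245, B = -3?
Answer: 44*√146 ≈ 531.65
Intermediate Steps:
T(A, d) = A + d² (T(A, d) = d² + A = A + d²)
√(-661 + D)*T(B, 5) = √(-661 + 1245)*(-3 + 5²) = √584*(-3 + 25) = (2*√146)*22 = 44*√146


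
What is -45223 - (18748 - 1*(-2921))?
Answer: -66892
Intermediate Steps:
-45223 - (18748 - 1*(-2921)) = -45223 - (18748 + 2921) = -45223 - 1*21669 = -45223 - 21669 = -66892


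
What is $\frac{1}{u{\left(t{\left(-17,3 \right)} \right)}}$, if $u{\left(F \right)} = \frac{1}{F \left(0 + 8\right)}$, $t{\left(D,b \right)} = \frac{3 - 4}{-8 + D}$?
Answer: $\frac{8}{25} \approx 0.32$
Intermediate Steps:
$t{\left(D,b \right)} = - \frac{1}{-8 + D}$
$u{\left(F \right)} = \frac{1}{8 F}$ ($u{\left(F \right)} = \frac{1}{F 8} = \frac{1}{8 F}$)
$\frac{1}{u{\left(t{\left(-17,3 \right)} \right)}} = \frac{1}{\frac{1}{8} \frac{1}{\left(-1\right) \frac{1}{-8 - 17}}} = \frac{1}{\frac{1}{8} \frac{1}{\left(-1\right) \frac{1}{-25}}} = \frac{1}{\frac{1}{8} \frac{1}{\left(-1\right) \left(- \frac{1}{25}\right)}} = \frac{1}{\frac{1}{8} \frac{1}{\frac{1}{25}}} = \frac{1}{\frac{1}{8} \cdot 25} = \frac{1}{\frac{25}{8}} = \frac{8}{25}$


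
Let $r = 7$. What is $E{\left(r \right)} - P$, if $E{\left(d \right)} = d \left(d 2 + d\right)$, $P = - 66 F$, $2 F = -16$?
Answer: $-381$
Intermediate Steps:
$F = -8$ ($F = \frac{1}{2} \left(-16\right) = -8$)
$P = 528$ ($P = \left(-66\right) \left(-8\right) = 528$)
$E{\left(d \right)} = 3 d^{2}$ ($E{\left(d \right)} = d \left(2 d + d\right) = d 3 d = 3 d^{2}$)
$E{\left(r \right)} - P = 3 \cdot 7^{2} - 528 = 3 \cdot 49 - 528 = 147 - 528 = -381$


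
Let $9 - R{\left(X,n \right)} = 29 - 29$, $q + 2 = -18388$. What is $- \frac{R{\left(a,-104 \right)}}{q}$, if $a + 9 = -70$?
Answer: $\frac{3}{6130} \approx 0.0004894$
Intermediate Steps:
$a = -79$ ($a = -9 - 70 = -79$)
$q = -18390$ ($q = -2 - 18388 = -18390$)
$R{\left(X,n \right)} = 9$ ($R{\left(X,n \right)} = 9 - \left(29 - 29\right) = 9 - 0 = 9 + 0 = 9$)
$- \frac{R{\left(a,-104 \right)}}{q} = - \frac{9}{-18390} = - \frac{9 \left(-1\right)}{18390} = \left(-1\right) \left(- \frac{3}{6130}\right) = \frac{3}{6130}$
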